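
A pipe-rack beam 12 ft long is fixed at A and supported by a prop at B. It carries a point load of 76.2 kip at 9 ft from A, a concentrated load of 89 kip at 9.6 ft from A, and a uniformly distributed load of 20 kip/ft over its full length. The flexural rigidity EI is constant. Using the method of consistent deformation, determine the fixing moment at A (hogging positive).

Remove the prop at B; the released (primary) structure is a cantilever built in at A.
Primary-structure tip deflection at B by superposition:
  point load 76.2 at a = 9: Pa²(3L − a)/(6EI) = 27775/EI
  point load 89 at a = 9.6: Pa²(3L − a)/(6EI) = 36090/EI
  UDL 20: wL⁴/(8EI) = 51840/EI
  δ_0 = 115705/EI
Flexibility coefficient — unit upward force at B: δ_{BB} = L³/(3EI) = 576/EI.
Compatibility at B: δ_0 − R_B·δ_{BB} = 0, so R_B = 115705/576 = 200.9 kip.
Moment equilibrium about A: M_A = Σ(load moments about A) − R_B·L = 2980 − 200.9×12 = 569.7 kip·ft.

M_A = 569.7 kip·ft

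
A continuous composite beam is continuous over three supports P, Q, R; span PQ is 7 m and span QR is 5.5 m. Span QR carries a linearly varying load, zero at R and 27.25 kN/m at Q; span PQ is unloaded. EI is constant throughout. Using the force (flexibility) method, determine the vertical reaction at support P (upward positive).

R_P = -3.454 kN

Release continuity at Q by inserting a hinge; the redundant is the internal moment M_Q. The primary structure is two simply-supported spans PQ and QR.
Rotations at Q on the released spans (each span's end-slope, ×1/EI):
  span QR: triangular load, peak 27.25: w₀L³/(45EI) = 100.7/EI
  relative rotation θ_0 = (0 + 100.7)/EI = 100.7/EI
A unit hogging moment at Q produces rotation L₁/(3EI) + L₂/(3EI) = 4.167/EI.
Slope continuity at Q: θ_0 = M_Q·4.167/EI, so M_Q = 100.7/4.167 = 24.18 kN·m (hogging).
Span PQ, ΣM about P with M_Q applied at Q: R_Q^{PQ}·7 = 0 + 24.18, so R_Q^{PQ} = 3.454 kN and R_P = 0 − 3.454 = -3.454 kN.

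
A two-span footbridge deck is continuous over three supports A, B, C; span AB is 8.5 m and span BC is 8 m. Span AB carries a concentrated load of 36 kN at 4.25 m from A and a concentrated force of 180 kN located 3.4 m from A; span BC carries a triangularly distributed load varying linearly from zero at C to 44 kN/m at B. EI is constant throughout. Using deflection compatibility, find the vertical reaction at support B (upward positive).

Take M_B as the redundant. Released structure: two simple spans AB and BC with a hinge at B.
End slopes at the hinge B, treating each span as simply supported:
  span AB: point load 36 at a = 4.25: Pab(L + a)/(6LEI) = 162.6/EI
  span AB: point load 180 at a = 3.4: Pab(L + a)/(6LEI) = 728.3/EI
  span BC: triangular load, peak 44: w₀L³/(45EI) = 500.6/EI
  relative rotation θ_0 = (890.8 + 500.6)/EI = 1391/EI
A unit hogging moment at B produces rotation L₁/(3EI) + L₂/(3EI) = 5.5/EI.
Compatibility: M_B·(L₁+L₂)/(3EI) = θ_0, giving M_B = 253 kN·m (hogging).
Span AB, ΣM about A with M_B applied at B: R_B^{AB}·8.5 = 765 + 253, so R_B^{AB} = 119.8 kN and R_A = 216 − 119.8 = 96.24 kN.
Span BC, ΣM about C: R_B^{BC}·8 = 938.7 + 253, so R_B^{BC} = 149 kN and R_C = 176 − 149 = 27.04 kN.
R_B = 119.8 + 149 = 268.7 kN.

R_B = 268.7 kN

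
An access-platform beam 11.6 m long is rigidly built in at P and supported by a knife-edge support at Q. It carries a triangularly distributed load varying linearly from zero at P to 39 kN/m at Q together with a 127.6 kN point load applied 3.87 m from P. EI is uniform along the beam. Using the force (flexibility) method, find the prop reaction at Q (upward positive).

Choose R_Q as the redundant. The primary structure is the cantilever fixed at P.
Free-end deflection of the primary structure under the applied loading (downward +):
  triangular load, peak 39 at the free end: 11w₀L⁴/(120EI) = 64730/EI
  point load 127.6 at a = 3.87: Pa²(3L − a)/(6EI) = 9851/EI
  δ_0 = 74582/EI
Tip deflection under a unit load at Q: L³/(3EI) = 520.3/EI.
Compatibility at Q: δ_0 − R_Q·δ_{QQ} = 0, so R_Q = 74582/520.3 = 143.3 kN.

R_Q = 143.3 kN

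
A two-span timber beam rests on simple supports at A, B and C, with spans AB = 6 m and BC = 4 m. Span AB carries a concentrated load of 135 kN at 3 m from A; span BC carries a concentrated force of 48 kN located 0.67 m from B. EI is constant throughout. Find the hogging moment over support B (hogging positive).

Release continuity at B by inserting a hinge; the redundant is the internal moment M_B. The primary structure is two simply-supported spans AB and BC.
Discontinuity in slope at B on the released structure — sum the simple-span end rotations:
  span AB: point load 135 at a = 3: Pab(L + a)/(6LEI) = 303.8/EI
  span BC: point load 48 at a = 0.67: Pab(L + b)/(6LEI) = 32.71/EI
  relative rotation θ_0 = (303.8 + 32.71)/EI = 336.5/EI
A unit hogging moment at B produces rotation L₁/(3EI) + L₂/(3EI) = 3.333/EI.
Compatibility: M_B·(L₁+L₂)/(3EI) = θ_0, giving M_B = 100.9 kN·m (hogging).

M_B = 100.9 kN·m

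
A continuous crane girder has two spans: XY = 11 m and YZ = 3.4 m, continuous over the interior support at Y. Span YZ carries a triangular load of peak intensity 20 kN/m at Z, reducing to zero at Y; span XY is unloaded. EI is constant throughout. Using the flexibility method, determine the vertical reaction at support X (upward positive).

Insert a hinge at Y; M_Y is the redundant, and each span becomes simply supported.
Discontinuity in slope at Y on the released structure — sum the simple-span end rotations:
  span YZ: triangular load, peak 20: 7w₀L³/(360EI) = 15.28/EI
  relative rotation θ_0 = (0 + 15.28)/EI = 15.28/EI
A unit hogging moment at Y produces rotation L₁/(3EI) + L₂/(3EI) = 4.8/EI.
Slope continuity at Y: θ_0 = M_Y·4.8/EI, so M_Y = 15.28/4.8 = 3.184 kN·m (hogging).
Span XY, ΣM about X with M_Y applied at Y: R_Y^{XY}·11 = 0 + 3.184, so R_Y^{XY} = 0.2895 kN and R_X = 0 − 0.2895 = -0.2895 kN.

R_X = -0.2895 kN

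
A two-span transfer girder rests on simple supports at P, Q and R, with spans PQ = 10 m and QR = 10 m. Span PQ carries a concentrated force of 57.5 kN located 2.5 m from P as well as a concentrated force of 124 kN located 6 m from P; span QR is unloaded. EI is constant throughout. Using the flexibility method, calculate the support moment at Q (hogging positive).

Insert a hinge at Q; M_Q is the redundant, and each span becomes simply supported.
End slopes at the hinge Q, treating each span as simply supported:
  span PQ: point load 57.5 at a = 2.5: Pab(L + a)/(6LEI) = 224.6/EI
  span PQ: point load 124 at a = 6: Pab(L + a)/(6LEI) = 793.6/EI
  relative rotation θ_0 = (1018 + 0)/EI = 1018/EI
A unit hogging moment at Q produces rotation L₁/(3EI) + L₂/(3EI) = 6.667/EI.
Compatibility: M_Q·(L₁+L₂)/(3EI) = θ_0, giving M_Q = 152.7 kN·m (hogging).

M_Q = 152.7 kN·m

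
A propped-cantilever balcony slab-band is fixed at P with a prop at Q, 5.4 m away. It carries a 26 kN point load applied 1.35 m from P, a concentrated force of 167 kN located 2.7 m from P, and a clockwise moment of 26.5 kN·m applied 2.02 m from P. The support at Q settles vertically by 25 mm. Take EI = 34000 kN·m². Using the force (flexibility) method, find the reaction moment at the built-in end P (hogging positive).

M_P = 281.9 kN·m

Release the roller at Q. Primary structure: cantilever fixed at P.
Downward deflection at the released point Q due to the loads:
  point load 26 at a = 1.35: Pa²(3L − a)/(6EI) = 117.3/EI
  point load 167 at a = 2.7: Pa²(3L − a)/(6EI) = 2739/EI
  clockwise couple 26.5 at a = 2.02: M₀a(2L − a)/(2EI) = 235/EI
  δ_0 = 3091/EI
Tip deflection under a unit load at Q: L³/(3EI) = 52.49/EI.
With EI = 34000 kN·m²: δ_0 = 0.090926 m and δ_{QQ} = 0.001544 m/kN.
Compatibility — the beam at Q must follow the support down by 0.025 m: δ_0 − R_Q·δ_{QQ} = 0.025, so R_Q = (0.090926 − 0.025)/0.001544 = 42.7 kN.
Moment equilibrium about P: M_P = Σ(load moments about P) − R_Q·L = 512.5 − 42.7×5.4 = 281.9 kN·m.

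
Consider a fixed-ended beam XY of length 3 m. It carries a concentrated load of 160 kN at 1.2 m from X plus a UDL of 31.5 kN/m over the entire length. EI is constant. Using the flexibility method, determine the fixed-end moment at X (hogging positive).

M_X = 92.75 kN·m

Take the two fixed-end moments M_X, M_Y as redundants; the released structure is the simple span XY.
On the primary (simply-supported) span, the end slopes from the loading are:
  at X: point load 160 at a = 1.2: Pab(L + b)/(6LEI) = 92.16/EI
  at Y: point load 160 at a = 1.2: Pab(L + a)/(6LEI) = 80.64/EI
  at X: UDL 31.5: wL³/(24EI) = 35.44/EI
  at Y: UDL 31.5: wL³/(24EI) = 35.44/EI
  θ_X0 = 127.6/EI,  θ_Y0 = 116.1/EI
Flexibility coefficients: a unit moment at one end gives L/(3EI) there and L/(6EI) at the far end, so f₁₁ = f₂₂ = 1/EI and f₁₂ = f₂₁ = 0.5/EI.
Compatibility — zero rotation at each built-in end:
  1 M_X + 0.5 M_Y = 127.6
  0.5 M_X + 1 M_Y = 116.1
Solving the pair gives M_X = 92.75 kN·m and M_Y = 69.7 kN·m (hogging).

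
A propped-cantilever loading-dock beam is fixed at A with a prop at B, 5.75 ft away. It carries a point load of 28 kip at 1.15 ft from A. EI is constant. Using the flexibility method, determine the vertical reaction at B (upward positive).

Choose R_B as the redundant. The primary structure is the cantilever fixed at A.
Primary-structure tip deflection at B by superposition:
  point load 28 at a = 1.15: Pa²(3L − a)/(6EI) = 99.36/EI
Flexibility coefficient — unit upward force at B: δ_{BB} = L³/(3EI) = 63.37/EI.
Compatibility at B: δ_0 − R_B·δ_{BB} = 0, so R_B = 99.36/63.37 = 1.568 kip.

R_B = 1.568 kip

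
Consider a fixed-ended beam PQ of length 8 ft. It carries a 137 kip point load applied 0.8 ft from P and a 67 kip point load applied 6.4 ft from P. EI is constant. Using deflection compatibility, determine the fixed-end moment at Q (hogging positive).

Release both end moments; the primary structure is a simply-supported span PQ with redundants M_P and M_Q.
Simple-span end rotations at P and Q under the given loads:
  at P: point load 137 at a = 0.8: Pab(L + b)/(6LEI) = 249.9/EI
  at Q: point load 137 at a = 0.8: Pab(L + a)/(6LEI) = 144.7/EI
  at P: point load 67 at a = 6.4: Pab(L + b)/(6LEI) = 137.2/EI
  at Q: point load 67 at a = 6.4: Pab(L + a)/(6LEI) = 205.8/EI
  θ_P0 = 387.1/EI,  θ_Q0 = 350.5/EI
Flexibility coefficients: a unit moment at one end gives L/(3EI) there and L/(6EI) at the far end, so f₁₁ = f₂₂ = 2.667/EI and f₁₂ = f₂₁ = 1.333/EI.
Compatibility — zero rotation at each built-in end:
  2.667 M_P + 1.333 M_Q = 387.1
  1.333 M_P + 2.667 M_Q = 350.5
Solving the pair gives M_P = 105.9 kip·ft and M_Q = 78.47 kip·ft (hogging).

M_Q = 78.47 kip·ft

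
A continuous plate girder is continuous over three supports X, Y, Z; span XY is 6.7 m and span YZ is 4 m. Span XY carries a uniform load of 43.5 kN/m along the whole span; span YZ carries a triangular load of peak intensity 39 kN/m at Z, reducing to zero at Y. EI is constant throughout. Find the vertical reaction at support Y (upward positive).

Take M_Y as the redundant. Released structure: two simple spans XY and YZ with a hinge at Y.
End slopes at the hinge Y, treating each span as simply supported:
  span XY: UDL 43.5: wL³/(24EI) = 545.1/EI
  span YZ: triangular load, peak 39: 7w₀L³/(360EI) = 48.53/EI
  relative rotation θ_0 = (545.1 + 48.53)/EI = 593.7/EI
A unit hogging moment at Y produces rotation L₁/(3EI) + L₂/(3EI) = 3.567/EI.
Compatibility: M_Y·(L₁+L₂)/(3EI) = θ_0, giving M_Y = 166.4 kN·m (hogging).
Span XY, ΣM about X with M_Y applied at Y: R_Y^{XY}·6.7 = 976.4 + 166.4, so R_Y^{XY} = 170.6 kN and R_X = 291.4 − 170.6 = 120.9 kN.
Span YZ, ΣM about Z: R_Y^{YZ}·4 = 104 + 166.4, so R_Y^{YZ} = 67.61 kN and R_Z = 78 − 67.61 = 10.39 kN.
R_Y = 170.6 + 67.61 = 238.2 kN.

R_Y = 238.2 kN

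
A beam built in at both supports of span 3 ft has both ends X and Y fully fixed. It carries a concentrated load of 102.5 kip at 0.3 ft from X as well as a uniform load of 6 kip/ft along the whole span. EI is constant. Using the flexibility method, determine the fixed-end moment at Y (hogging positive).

Release both end moments; the primary structure is a simply-supported span XY with redundants M_X and M_Y.
On the primary (simply-supported) span, the end slopes from the loading are:
  at X: point load 102.5 at a = 0.3: Pab(L + b)/(6LEI) = 26.29/EI
  at Y: point load 102.5 at a = 0.3: Pab(L + a)/(6LEI) = 15.22/EI
  at X: UDL 6: wL³/(24EI) = 6.75/EI
  at Y: UDL 6: wL³/(24EI) = 6.75/EI
  θ_X0 = 33.04/EI,  θ_Y0 = 21.97/EI
Flexibility coefficients: a unit moment at one end gives L/(3EI) there and L/(6EI) at the far end, so f₁₁ = f₂₂ = 1/EI and f₁₂ = f₂₁ = 0.5/EI.
Compatibility — zero rotation at each built-in end:
  1 M_X + 0.5 M_Y = 33.04
  0.5 M_X + 1 M_Y = 21.97
Solving the pair gives M_X = 29.41 kip·ft and M_Y = 7.268 kip·ft (hogging).

M_Y = 7.268 kip·ft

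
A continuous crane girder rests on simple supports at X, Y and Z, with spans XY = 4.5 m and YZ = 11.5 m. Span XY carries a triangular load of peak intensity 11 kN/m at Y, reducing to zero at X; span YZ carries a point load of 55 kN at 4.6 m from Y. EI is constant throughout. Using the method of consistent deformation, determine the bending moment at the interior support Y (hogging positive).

M_Y = 91.46 kN·m

Release continuity at Y by inserting a hinge; the redundant is the internal moment M_Y. The primary structure is two simply-supported spans XY and YZ.
Discontinuity in slope at Y on the released structure — sum the simple-span end rotations:
  span XY: triangular load, peak 11: w₀L³/(45EI) = 22.27/EI
  span YZ: point load 55 at a = 4.6: Pab(L + b)/(6LEI) = 465.5/EI
  relative rotation θ_0 = (22.27 + 465.5)/EI = 487.8/EI
A unit hogging moment at Y produces rotation L₁/(3EI) + L₂/(3EI) = 5.333/EI.
Slope continuity at Y: θ_0 = M_Y·5.333/EI, so M_Y = 487.8/5.333 = 91.46 kN·m (hogging).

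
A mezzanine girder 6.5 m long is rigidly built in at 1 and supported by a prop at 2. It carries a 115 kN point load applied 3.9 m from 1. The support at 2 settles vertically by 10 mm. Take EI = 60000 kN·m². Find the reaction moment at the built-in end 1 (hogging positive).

Choose R_2 as the redundant. The primary structure is the cantilever fixed at 1.
Deflection at 2 on the released cantilever, summing each load's contribution:
  point load 115 at a = 3.9: Pa²(3L − a)/(6EI) = 4548/EI
Tip deflection under a unit load at 2: L³/(3EI) = 91.54/EI.
With EI = 60000 kN·m²: δ_0 = 0.075797 m and δ_{22} = 0.001526 m/kN.
Compatibility — the beam at 2 must follow the support down by 0.01 m: δ_0 − R_2·δ_{22} = 0.01, so R_2 = (0.075797 − 0.01)/0.001526 = 43.13 kN.
Moment equilibrium about 1: M_1 = Σ(load moments about 1) − R_2·L = 448.5 − 43.13×6.5 = 168.2 kN·m.

M_1 = 168.2 kN·m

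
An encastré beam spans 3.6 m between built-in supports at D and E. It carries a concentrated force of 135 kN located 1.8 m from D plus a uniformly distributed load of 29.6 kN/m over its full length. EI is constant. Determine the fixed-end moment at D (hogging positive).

Take the two fixed-end moments M_D, M_E as redundants; the released structure is the simple span DE.
On the primary (simply-supported) span, the end slopes from the loading are:
  at D: point load 135 at a = 1.8: Pab(L + b)/(6LEI) = 109.3/EI
  at E: point load 135 at a = 1.8: Pab(L + a)/(6LEI) = 109.3/EI
  at D: UDL 29.6: wL³/(24EI) = 57.54/EI
  at E: UDL 29.6: wL³/(24EI) = 57.54/EI
  θ_D0 = 166.9/EI,  θ_E0 = 166.9/EI
Flexibility coefficients: a unit moment at one end gives L/(3EI) there and L/(6EI) at the far end, so f₁₁ = f₂₂ = 1.2/EI and f₁₂ = f₂₁ = 0.6/EI.
Compatibility — zero rotation at each built-in end:
  1.2 M_D + 0.6 M_E = 166.9
  0.6 M_D + 1.2 M_E = 166.9
Solving the pair gives M_D = 92.72 kN·m and M_E = 92.72 kN·m (hogging).

M_D = 92.72 kN·m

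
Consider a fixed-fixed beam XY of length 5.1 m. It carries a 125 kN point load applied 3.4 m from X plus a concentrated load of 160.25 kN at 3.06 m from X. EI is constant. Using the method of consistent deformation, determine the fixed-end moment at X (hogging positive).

Take the two fixed-end moments M_X, M_Y as redundants; the released structure is the simple span XY.
On the primary (simply-supported) span, the end slopes from the loading are:
  at X: point load 125 at a = 3.4: Pab(L + b)/(6LEI) = 160.6/EI
  at Y: point load 125 at a = 3.4: Pab(L + a)/(6LEI) = 200.7/EI
  at X: point load 160.25 at a = 3.06: Pab(L + b)/(6LEI) = 233.4/EI
  at Y: point load 160.25 at a = 3.06: Pab(L + a)/(6LEI) = 266.8/EI
  θ_X0 = 394/EI,  θ_Y0 = 467.5/EI
Flexibility coefficients: a unit moment at one end gives L/(3EI) there and L/(6EI) at the far end, so f₁₁ = f₂₂ = 1.7/EI and f₁₂ = f₂₁ = 0.85/EI.
Compatibility — zero rotation at each built-in end:
  1.7 M_X + 0.85 M_Y = 394
  0.85 M_X + 1.7 M_Y = 467.5
Solving the pair gives M_X = 125.7 kN·m and M_Y = 212.1 kN·m (hogging).

M_X = 125.7 kN·m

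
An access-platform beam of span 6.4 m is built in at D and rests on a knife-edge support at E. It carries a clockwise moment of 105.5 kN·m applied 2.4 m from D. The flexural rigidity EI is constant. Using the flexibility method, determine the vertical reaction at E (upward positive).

Release the roller at E. Primary structure: cantilever fixed at D.
Primary-structure tip deflection at E by superposition:
  clockwise couple 105.5 at a = 2.4: M₀a(2L − a)/(2EI) = 1317/EI
Tip deflection under a unit load at E: L³/(3EI) = 87.38/EI.
Compatibility at E: δ_0 − R_E·δ_{EE} = 0, so R_E = 1317/87.38 = 15.07 kN.

R_E = 15.07 kN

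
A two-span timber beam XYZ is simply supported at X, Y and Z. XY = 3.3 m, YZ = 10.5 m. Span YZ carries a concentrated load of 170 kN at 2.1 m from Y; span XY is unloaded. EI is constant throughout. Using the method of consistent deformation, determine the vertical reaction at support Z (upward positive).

Take M_Y as the redundant. Released structure: two simple spans XY and YZ with a hinge at Y.
Discontinuity in slope at Y on the released structure — sum the simple-span end rotations:
  span YZ: point load 170 at a = 2.1: Pab(L + b)/(6LEI) = 899.6/EI
  relative rotation θ_0 = (0 + 899.6)/EI = 899.6/EI
A unit hogging moment at Y produces rotation L₁/(3EI) + L₂/(3EI) = 4.6/EI.
Slope continuity at Y: θ_0 = M_Y·4.6/EI, so M_Y = 899.6/4.6 = 195.6 kN·m (hogging).
Span YZ, ΣM about Z: R_Y^{YZ}·10.5 = 1428 + 195.6, so R_Y^{YZ} = 154.6 kN and R_Z = 170 − 154.6 = 15.37 kN.

R_Z = 15.37 kN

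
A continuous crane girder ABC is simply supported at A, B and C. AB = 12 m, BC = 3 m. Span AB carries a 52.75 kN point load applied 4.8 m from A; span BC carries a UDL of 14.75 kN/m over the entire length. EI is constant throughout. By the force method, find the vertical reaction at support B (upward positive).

R_B = 80.06 kN

Take M_B as the redundant. Released structure: two simple spans AB and BC with a hinge at B.
End slopes at the hinge B, treating each span as simply supported:
  span AB: point load 52.75 at a = 4.8: Pab(L + a)/(6LEI) = 425.4/EI
  span BC: UDL 14.75: wL³/(24EI) = 16.59/EI
  relative rotation θ_0 = (425.4 + 16.59)/EI = 442/EI
A unit hogging moment at B produces rotation L₁/(3EI) + L₂/(3EI) = 5/EI.
Compatibility: M_B·(L₁+L₂)/(3EI) = θ_0, giving M_B = 88.39 kN·m (hogging).
Span AB, ΣM about A with M_B applied at B: R_B^{AB}·12 = 253.2 + 88.39, so R_B^{AB} = 28.47 kN and R_A = 52.75 − 28.47 = 24.28 kN.
Span BC, ΣM about C: R_B^{BC}·3 = 66.38 + 88.39, so R_B^{BC} = 51.59 kN and R_C = 44.25 − 51.59 = -7.34 kN.
R_B = 28.47 + 51.59 = 80.06 kN.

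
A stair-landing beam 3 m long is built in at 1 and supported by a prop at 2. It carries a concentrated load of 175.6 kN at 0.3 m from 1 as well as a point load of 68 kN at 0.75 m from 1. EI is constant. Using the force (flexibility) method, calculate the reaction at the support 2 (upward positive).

Remove the prop at 2; the released (primary) structure is a cantilever built in at 1.
Deflection at 2 on the released cantilever, summing each load's contribution:
  point load 175.6 at a = 0.3: Pa²(3L − a)/(6EI) = 22.92/EI
  point load 68 at a = 0.75: Pa²(3L − a)/(6EI) = 52.59/EI
  δ_0 = 75.51/EI
Flexibility coefficient — unit upward force at 2: δ_{22} = L³/(3EI) = 9/EI.
The prop prevents deflection at 2: R_2 = δ_0/δ_{22} = 75.51/9 = 8.39 kN.

R_2 = 8.39 kN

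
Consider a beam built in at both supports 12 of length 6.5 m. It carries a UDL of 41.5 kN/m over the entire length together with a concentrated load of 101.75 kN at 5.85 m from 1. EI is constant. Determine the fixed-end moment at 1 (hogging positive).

M_1 = 152.1 kN·m

Take the two fixed-end moments M_1, M_2 as redundants; the released structure is the simple span 12.
On the primary (simply-supported) span, the end slopes from the loading are:
  at 1: UDL 41.5: wL³/(24EI) = 474.9/EI
  at 2: UDL 41.5: wL³/(24EI) = 474.9/EI
  at 1: point load 101.75 at a = 5.85: Pab(L + b)/(6LEI) = 70.93/EI
  at 2: point load 101.75 at a = 5.85: Pab(L + a)/(6LEI) = 122.5/EI
  θ_10 = 545.8/EI,  θ_20 = 597.4/EI
Flexibility coefficients: a unit moment at one end gives L/(3EI) there and L/(6EI) at the far end, so f₁₁ = f₂₂ = 2.167/EI and f₁₂ = f₂₁ = 1.083/EI.
Compatibility — zero rotation at each built-in end:
  2.167 M_1 + 1.083 M_2 = 545.8
  1.083 M_1 + 2.167 M_2 = 597.4
Solving the pair gives M_1 = 152.1 kN·m and M_2 = 199.7 kN·m (hogging).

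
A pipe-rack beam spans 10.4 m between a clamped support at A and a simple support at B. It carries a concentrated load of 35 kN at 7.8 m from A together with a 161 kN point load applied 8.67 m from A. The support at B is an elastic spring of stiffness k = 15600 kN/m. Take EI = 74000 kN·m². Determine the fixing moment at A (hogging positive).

M_A = 196.7 kN·m

Remove the prop at B; the released (primary) structure is a cantilever built in at A.
Free-end deflection of the primary structure under the applied loading (downward +):
  point load 35 at a = 7.8: Pa²(3L − a)/(6EI) = 8305/EI
  point load 161 at a = 8.67: Pa²(3L − a)/(6EI) = 45444/EI
  δ_0 = 53748/EI
Tip deflection under a unit load at B: L³/(3EI) = 375/EI.
With EI = 74000 kN·m²: δ_0 = 0.72633 m and δ_{BB} = 0.005067 m/kN.
Compatibility — the spring shortens by R_B/k under the reaction it provides: δ_0 − R_B·δ_{BB} = R_B/k. With 1/k = 0.000064 m/kN, R_B = δ_0 / (δ_{BB} + 1/k) = 0.72633 / (0.005067 + 0.000064) = 141.6 kN.
Moment equilibrium about A: M_A = Σ(load moments about A) − R_B·L = 1669 − 141.6×10.4 = 196.7 kN·m.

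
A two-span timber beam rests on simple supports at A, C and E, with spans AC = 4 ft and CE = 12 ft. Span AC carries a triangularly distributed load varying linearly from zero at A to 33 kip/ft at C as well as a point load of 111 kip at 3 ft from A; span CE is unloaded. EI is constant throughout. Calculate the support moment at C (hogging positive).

Take M_C as the redundant. Released structure: two simple spans AC and CE with a hinge at C.
Discontinuity in slope at C on the released structure — sum the simple-span end rotations:
  span AC: triangular load, peak 33: w₀L³/(45EI) = 46.93/EI
  span AC: point load 111 at a = 3: Pab(L + a)/(6LEI) = 97.12/EI
  relative rotation θ_0 = (144.1 + 0)/EI = 144.1/EI
A unit hogging moment at C produces rotation L₁/(3EI) + L₂/(3EI) = 5.333/EI.
Compatibility: M_C·(L₁+L₂)/(3EI) = θ_0, giving M_C = 27.01 kip·ft (hogging).

M_C = 27.01 kip·ft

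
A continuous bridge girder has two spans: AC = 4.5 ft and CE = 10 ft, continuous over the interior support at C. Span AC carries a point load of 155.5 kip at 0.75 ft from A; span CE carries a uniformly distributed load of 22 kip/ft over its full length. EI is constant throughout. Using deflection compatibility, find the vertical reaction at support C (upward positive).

R_C = 202.7 kip

Take M_C as the redundant. Released structure: two simple spans AC and CE with a hinge at C.
Discontinuity in slope at C on the released structure — sum the simple-span end rotations:
  span AC: point load 155.5 at a = 0.75: Pab(L + a)/(6LEI) = 85.04/EI
  span CE: UDL 22: wL³/(24EI) = 916.7/EI
  relative rotation θ_0 = (85.04 + 916.7)/EI = 1002/EI
A unit hogging moment at C produces rotation L₁/(3EI) + L₂/(3EI) = 4.833/EI.
Slope continuity at C: θ_0 = M_C·4.833/EI, so M_C = 1002/4.833 = 207.2 kip·ft (hogging).
Span AC, ΣM about A with M_C applied at C: R_C^{AC}·4.5 = 116.6 + 207.2, so R_C^{AC} = 71.97 kip and R_A = 155.5 − 71.97 = 83.53 kip.
Span CE, ΣM about E: R_C^{CE}·10 = 1100 + 207.2, so R_C^{CE} = 130.7 kip and R_E = 220 − 130.7 = 89.28 kip.
R_C = 71.97 + 130.7 = 202.7 kip.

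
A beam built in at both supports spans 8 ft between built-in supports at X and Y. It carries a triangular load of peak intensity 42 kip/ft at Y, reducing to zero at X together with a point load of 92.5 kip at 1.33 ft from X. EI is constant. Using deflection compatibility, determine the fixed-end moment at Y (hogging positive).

Take the two fixed-end moments M_X, M_Y as redundants; the released structure is the simple span XY.
End rotations of the released simple span under the applied load (×1/EI):
  at X: triangular load, peak 42: 7w₀L³/(360EI) = 418.1/EI
  at Y: triangular load, peak 42: w₀L³/(45EI) = 477.9/EI
  at X: point load 92.5 at a = 1.33: Pab(L + b)/(6LEI) = 250.8/EI
  at Y: point load 92.5 at a = 1.33: Pab(L + a)/(6LEI) = 159.5/EI
  θ_X0 = 668.9/EI,  θ_Y0 = 637.4/EI
Flexibility coefficients: a unit moment at one end gives L/(3EI) there and L/(6EI) at the far end, so f₁₁ = f₂₂ = 2.667/EI and f₁₂ = f₂₁ = 1.333/EI.
Compatibility — zero rotation at each built-in end:
  2.667 M_X + 1.333 M_Y = 668.9
  1.333 M_X + 2.667 M_Y = 637.4
Solving the pair gives M_X = 175.1 kip·ft and M_Y = 151.5 kip·ft (hogging).

M_Y = 151.5 kip·ft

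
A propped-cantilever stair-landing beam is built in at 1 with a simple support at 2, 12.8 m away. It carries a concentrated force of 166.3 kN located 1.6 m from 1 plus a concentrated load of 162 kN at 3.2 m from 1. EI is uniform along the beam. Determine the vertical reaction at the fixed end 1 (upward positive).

R_1 = 310.6 kN

Take the reaction at 2 as the redundant and release it; the primary structure is a cantilever fixed at 1.
Deflection at 2 on the released cantilever, summing each load's contribution:
  point load 166.3 at a = 1.6: Pa²(3L − a)/(6EI) = 2611/EI
  point load 162 at a = 3.2: Pa²(3L − a)/(6EI) = 9732/EI
  δ_0 = 12343/EI
Flexibility coefficient — unit upward force at 2: δ_{22} = L³/(3EI) = 699.1/EI.
The prop prevents deflection at 2: R_2 = δ_0/δ_{22} = 12343/699.1 = 17.66 kN.
Vertical equilibrium: R_1 = ΣP − R_2 = 328.3 − 17.66 = 310.6 kN.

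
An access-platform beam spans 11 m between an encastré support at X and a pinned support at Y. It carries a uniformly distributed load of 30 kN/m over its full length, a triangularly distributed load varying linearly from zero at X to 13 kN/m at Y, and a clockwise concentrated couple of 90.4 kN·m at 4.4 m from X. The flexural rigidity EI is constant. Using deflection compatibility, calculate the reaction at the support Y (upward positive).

Release the roller at Y. Primary structure: cantilever fixed at X.
Downward deflection at the released point Y due to the loads:
  UDL 30: wL⁴/(8EI) = 54904/EI
  triangular load, peak 13 at the free end: 11w₀L⁴/(120EI) = 17447/EI
  clockwise couple 90.4 at a = 4.4: M₀a(2L − a)/(2EI) = 3500/EI
  δ_0 = 75851/EI
Tip deflection under a unit load at Y: L³/(3EI) = 443.7/EI.
Compatibility at Y: δ_0 − R_Y·δ_{YY} = 0, so R_Y = 75851/443.7 = 171 kN.

R_Y = 171 kN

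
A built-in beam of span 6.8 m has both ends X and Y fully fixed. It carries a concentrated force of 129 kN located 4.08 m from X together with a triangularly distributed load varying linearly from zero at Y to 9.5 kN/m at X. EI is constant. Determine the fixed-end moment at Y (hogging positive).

M_Y = 141 kN·m

Take the two fixed-end moments M_X, M_Y as redundants; the released structure is the simple span XY.
End rotations of the released simple span under the applied load (×1/EI):
  at X: point load 129 at a = 4.08: Pab(L + b)/(6LEI) = 334/EI
  at Y: point load 129 at a = 4.08: Pab(L + a)/(6LEI) = 381.8/EI
  at X: triangular load, peak 9.5: w₀L³/(45EI) = 66.38/EI
  at Y: triangular load, peak 9.5: 7w₀L³/(360EI) = 58.08/EI
  θ_X0 = 400.4/EI,  θ_Y0 = 439.8/EI
Flexibility coefficients: a unit moment at one end gives L/(3EI) there and L/(6EI) at the far end, so f₁₁ = f₂₂ = 2.267/EI and f₁₂ = f₂₁ = 1.133/EI.
Compatibility — zero rotation at each built-in end:
  2.267 M_X + 1.133 M_Y = 400.4
  1.133 M_X + 2.267 M_Y = 439.8
Solving the pair gives M_X = 106.2 kN·m and M_Y = 141 kN·m (hogging).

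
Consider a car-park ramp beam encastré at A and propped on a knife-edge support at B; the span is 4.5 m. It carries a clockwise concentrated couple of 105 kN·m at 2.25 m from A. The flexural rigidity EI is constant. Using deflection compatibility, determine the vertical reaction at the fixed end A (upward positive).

R_A = -26.25 kN

Remove the prop at B; the released (primary) structure is a cantilever built in at A.
Downward deflection at the released point B due to the loads:
  clockwise couple 105 at a = 2.25: M₀a(2L − a)/(2EI) = 797.3/EI
Tip deflection under a unit load at B: L³/(3EI) = 30.38/EI.
The prop prevents deflection at B: R_B = δ_0/δ_{BB} = 797.3/30.38 = 26.25 kN.
Vertical equilibrium: R_A = ΣP − R_B = 0 − 26.25 = -26.25 kN.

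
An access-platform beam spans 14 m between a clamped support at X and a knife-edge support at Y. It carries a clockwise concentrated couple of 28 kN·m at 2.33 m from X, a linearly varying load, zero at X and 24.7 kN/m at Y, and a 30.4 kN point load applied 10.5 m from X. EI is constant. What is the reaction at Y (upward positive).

R_Y = 115.2 kN

Release the roller at Y. Primary structure: cantilever fixed at X.
Primary-structure tip deflection at Y by superposition:
  clockwise couple 28 at a = 2.33: M₀a(2L − a)/(2EI) = 837.4/EI
  triangular load, peak 24.7 at the free end: 11w₀L⁴/(120EI) = 86980/EI
  point load 30.4 at a = 10.5: Pa²(3L − a)/(6EI) = 17596/EI
  δ_0 = 105413/EI
Tip deflection under a unit load at Y: L³/(3EI) = 914.7/EI.
The prop prevents deflection at Y: R_Y = δ_0/δ_{YY} = 105413/914.7 = 115.2 kN.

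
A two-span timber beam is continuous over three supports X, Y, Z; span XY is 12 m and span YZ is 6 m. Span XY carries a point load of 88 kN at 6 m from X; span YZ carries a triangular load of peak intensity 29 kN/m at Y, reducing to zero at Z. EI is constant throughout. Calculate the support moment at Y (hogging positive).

Take M_Y as the redundant. Released structure: two simple spans XY and YZ with a hinge at Y.
Discontinuity in slope at Y on the released structure — sum the simple-span end rotations:
  span XY: point load 88 at a = 6: Pab(L + a)/(6LEI) = 792/EI
  span YZ: triangular load, peak 29: w₀L³/(45EI) = 139.2/EI
  relative rotation θ_0 = (792 + 139.2)/EI = 931.2/EI
A unit hogging moment at Y produces rotation L₁/(3EI) + L₂/(3EI) = 6/EI.
Slope continuity at Y: θ_0 = M_Y·6/EI, so M_Y = 931.2/6 = 155.2 kN·m (hogging).

M_Y = 155.2 kN·m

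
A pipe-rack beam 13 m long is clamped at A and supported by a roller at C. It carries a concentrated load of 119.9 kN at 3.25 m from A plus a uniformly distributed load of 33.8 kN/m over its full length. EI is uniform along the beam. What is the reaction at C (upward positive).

Release the roller at C. Primary structure: cantilever fixed at A.
Deflection at C on the released cantilever, summing each load's contribution:
  point load 119.9 at a = 3.25: Pa²(3L − a)/(6EI) = 7546/EI
  UDL 33.8: wL⁴/(8EI) = 120670/EI
  δ_0 = 128216/EI
Tip deflection under a unit load at C: L³/(3EI) = 732.3/EI.
Compatibility at C: δ_0 − R_C·δ_{CC} = 0, so R_C = 128216/732.3 = 175.1 kN.

R_C = 175.1 kN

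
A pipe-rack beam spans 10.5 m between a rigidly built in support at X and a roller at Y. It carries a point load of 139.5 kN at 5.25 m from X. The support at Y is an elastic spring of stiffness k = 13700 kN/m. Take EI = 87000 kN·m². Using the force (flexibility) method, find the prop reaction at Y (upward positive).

Choose R_Y as the redundant. The primary structure is the cantilever fixed at X.
Primary-structure tip deflection at Y by superposition:
  point load 139.5 at a = 5.25: Pa²(3L − a)/(6EI) = 16822/EI
Tip deflection under a unit load at Y: L³/(3EI) = 385.9/EI.
With EI = 87000 kN·m²: δ_0 = 0.19335 m and δ_{YY} = 0.004435 m/kN.
Compatibility — the spring shortens by R_Y/k under the reaction it provides: δ_0 − R_Y·δ_{YY} = R_Y/k. With 1/k = 0.000073 m/kN, R_Y = δ_0 / (δ_{YY} + 1/k) = 0.19335 / (0.004435 + 0.000073) = 42.89 kN.

R_Y = 42.89 kN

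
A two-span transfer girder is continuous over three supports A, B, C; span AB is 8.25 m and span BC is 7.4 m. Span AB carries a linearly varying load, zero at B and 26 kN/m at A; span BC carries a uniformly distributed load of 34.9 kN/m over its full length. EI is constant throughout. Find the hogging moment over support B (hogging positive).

M_B = 167.4 kN·m

Release continuity at B by inserting a hinge; the redundant is the internal moment M_B. The primary structure is two simply-supported spans AB and BC.
Rotations at B on the released spans (each span's end-slope, ×1/EI):
  span AB: triangular load, peak 26: 7w₀L³/(360EI) = 283.9/EI
  span BC: UDL 34.9: wL³/(24EI) = 589.3/EI
  relative rotation θ_0 = (283.9 + 589.3)/EI = 873.1/EI
A unit hogging moment at B produces rotation L₁/(3EI) + L₂/(3EI) = 5.217/EI.
Compatibility: M_B·(L₁+L₂)/(3EI) = θ_0, giving M_B = 167.4 kN·m (hogging).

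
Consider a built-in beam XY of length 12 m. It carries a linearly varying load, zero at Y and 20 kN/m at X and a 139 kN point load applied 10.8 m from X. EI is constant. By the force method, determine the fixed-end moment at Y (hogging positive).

M_Y = 231.1 kN·m

Take the two fixed-end moments M_X, M_Y as redundants; the released structure is the simple span XY.
End rotations of the released simple span under the applied load (×1/EI):
  at X: triangular load, peak 20: w₀L³/(45EI) = 768/EI
  at Y: triangular load, peak 20: 7w₀L³/(360EI) = 672/EI
  at X: point load 139 at a = 10.8: Pab(L + b)/(6LEI) = 330.3/EI
  at Y: point load 139 at a = 10.8: Pab(L + a)/(6LEI) = 570.5/EI
  θ_X0 = 1098/EI,  θ_Y0 = 1242/EI
Flexibility coefficients: a unit moment at one end gives L/(3EI) there and L/(6EI) at the far end, so f₁₁ = f₂₂ = 4/EI and f₁₂ = f₂₁ = 2/EI.
Compatibility — zero rotation at each built-in end:
  4 M_X + 2 M_Y = 1098
  2 M_X + 4 M_Y = 1242
Solving the pair gives M_X = 159 kN·m and M_Y = 231.1 kN·m (hogging).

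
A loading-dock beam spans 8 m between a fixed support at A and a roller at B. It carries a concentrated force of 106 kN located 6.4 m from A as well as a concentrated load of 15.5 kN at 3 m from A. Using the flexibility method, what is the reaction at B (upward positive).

R_B = 77.48 kN

Choose R_B as the redundant. The primary structure is the cantilever fixed at A.
Downward deflection at the released point B due to the loads:
  point load 106 at a = 6.4: Pa²(3L − a)/(6EI) = 12736/EI
  point load 15.5 at a = 3: Pa²(3L − a)/(6EI) = 488.2/EI
  δ_0 = 13224/EI
Tip deflection under a unit load at B: L³/(3EI) = 170.7/EI.
Compatibility at B: δ_0 − R_B·δ_{BB} = 0, so R_B = 13224/170.7 = 77.48 kN.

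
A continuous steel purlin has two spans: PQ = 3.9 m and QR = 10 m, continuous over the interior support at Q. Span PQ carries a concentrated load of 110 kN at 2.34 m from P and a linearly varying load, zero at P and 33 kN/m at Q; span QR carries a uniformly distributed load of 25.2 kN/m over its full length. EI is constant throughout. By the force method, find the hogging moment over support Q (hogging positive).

Take M_Q as the redundant. Released structure: two simple spans PQ and QR with a hinge at Q.
Rotations at Q on the released spans (each span's end-slope, ×1/EI):
  span PQ: point load 110 at a = 2.34: Pab(L + a)/(6LEI) = 107.1/EI
  span PQ: triangular load, peak 33: w₀L³/(45EI) = 43.5/EI
  span QR: UDL 25.2: wL³/(24EI) = 1050/EI
  relative rotation θ_0 = (150.6 + 1050)/EI = 1201/EI
A unit hogging moment at Q produces rotation L₁/(3EI) + L₂/(3EI) = 4.633/EI.
Slope continuity at Q: θ_0 = M_Q·4.633/EI, so M_Q = 1201/4.633 = 259.1 kN·m (hogging).

M_Q = 259.1 kN·m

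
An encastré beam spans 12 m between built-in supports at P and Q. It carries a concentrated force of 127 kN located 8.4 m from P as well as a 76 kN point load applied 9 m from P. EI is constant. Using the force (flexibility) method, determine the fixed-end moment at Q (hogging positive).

M_Q = 352.3 kN·m

Release both end moments; the primary structure is a simply-supported span PQ with redundants M_P and M_Q.
On the primary (simply-supported) span, the end slopes from the loading are:
  at P: point load 127 at a = 8.4: Pab(L + b)/(6LEI) = 832.1/EI
  at Q: point load 127 at a = 8.4: Pab(L + a)/(6LEI) = 1088/EI
  at P: point load 76 at a = 9: Pab(L + b)/(6LEI) = 427.5/EI
  at Q: point load 76 at a = 9: Pab(L + a)/(6LEI) = 598.5/EI
  θ_P0 = 1260/EI,  θ_Q0 = 1687/EI
Flexibility coefficients: a unit moment at one end gives L/(3EI) there and L/(6EI) at the far end, so f₁₁ = f₂₂ = 4/EI and f₁₂ = f₂₁ = 2/EI.
Compatibility — zero rotation at each built-in end:
  4 M_P + 2 M_Q = 1260
  2 M_P + 4 M_Q = 1687
Solving the pair gives M_P = 138.8 kN·m and M_Q = 352.3 kN·m (hogging).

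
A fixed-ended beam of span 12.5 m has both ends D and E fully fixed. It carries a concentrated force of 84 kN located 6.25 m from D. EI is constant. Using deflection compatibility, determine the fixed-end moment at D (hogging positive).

M_D = 131.2 kN·m

Take the two fixed-end moments M_D, M_E as redundants; the released structure is the simple span DE.
End rotations of the released simple span under the applied load (×1/EI):
  at D: point load 84 at a = 6.25: Pab(L + b)/(6LEI) = 820.3/EI
  at E: point load 84 at a = 6.25: Pab(L + a)/(6LEI) = 820.3/EI
  θ_D0 = 820.3/EI,  θ_E0 = 820.3/EI
Flexibility coefficients: a unit moment at one end gives L/(3EI) there and L/(6EI) at the far end, so f₁₁ = f₂₂ = 4.167/EI and f₁₂ = f₂₁ = 2.083/EI.
Compatibility — zero rotation at each built-in end:
  4.167 M_D + 2.083 M_E = 820.3
  2.083 M_D + 4.167 M_E = 820.3
Solving the pair gives M_D = 131.2 kN·m and M_E = 131.2 kN·m (hogging).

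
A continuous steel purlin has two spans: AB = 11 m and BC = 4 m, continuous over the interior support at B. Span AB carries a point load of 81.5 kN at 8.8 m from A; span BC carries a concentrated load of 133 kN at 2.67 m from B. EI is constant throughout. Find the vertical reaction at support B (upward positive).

Release continuity at B by inserting a hinge; the redundant is the internal moment M_B. The primary structure is two simply-supported spans AB and BC.
Rotations at B on the released spans (each span's end-slope, ×1/EI):
  span AB: point load 81.5 at a = 8.8: Pab(L + a)/(6LEI) = 473.4/EI
  span BC: point load 133 at a = 2.67: Pab(L + b)/(6LEI) = 104.9/EI
  relative rotation θ_0 = (473.4 + 104.9)/EI = 578.2/EI
A unit hogging moment at B produces rotation L₁/(3EI) + L₂/(3EI) = 5/EI.
Slope continuity at B: θ_0 = M_B·5/EI, so M_B = 578.2/5 = 115.6 kN·m (hogging).
Span AB, ΣM about A with M_B applied at B: R_B^{AB}·11 = 717.2 + 115.6, so R_B^{AB} = 75.71 kN and R_A = 81.5 − 75.71 = 5.787 kN.
Span BC, ΣM about C: R_B^{BC}·4 = 176.9 + 115.6, so R_B^{BC} = 73.13 kN and R_C = 133 − 73.13 = 59.87 kN.
R_B = 75.71 + 73.13 = 148.8 kN.

R_B = 148.8 kN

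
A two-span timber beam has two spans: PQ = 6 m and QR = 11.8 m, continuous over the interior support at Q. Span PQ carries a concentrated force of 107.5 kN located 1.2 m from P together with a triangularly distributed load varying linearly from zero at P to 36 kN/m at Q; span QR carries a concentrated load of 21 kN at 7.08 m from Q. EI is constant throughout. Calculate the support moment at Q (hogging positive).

M_Q = 77.59 kN·m

Insert a hinge at Q; M_Q is the redundant, and each span becomes simply supported.
End slopes at the hinge Q, treating each span as simply supported:
  span PQ: point load 107.5 at a = 1.2: Pab(L + a)/(6LEI) = 123.8/EI
  span PQ: triangular load, peak 36: w₀L³/(45EI) = 172.8/EI
  span QR: point load 21 at a = 7.08: Pab(L + b)/(6LEI) = 163.7/EI
  relative rotation θ_0 = (296.6 + 163.7)/EI = 460.4/EI
A unit hogging moment at Q produces rotation L₁/(3EI) + L₂/(3EI) = 5.933/EI.
Compatibility: M_Q·(L₁+L₂)/(3EI) = θ_0, giving M_Q = 77.59 kN·m (hogging).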